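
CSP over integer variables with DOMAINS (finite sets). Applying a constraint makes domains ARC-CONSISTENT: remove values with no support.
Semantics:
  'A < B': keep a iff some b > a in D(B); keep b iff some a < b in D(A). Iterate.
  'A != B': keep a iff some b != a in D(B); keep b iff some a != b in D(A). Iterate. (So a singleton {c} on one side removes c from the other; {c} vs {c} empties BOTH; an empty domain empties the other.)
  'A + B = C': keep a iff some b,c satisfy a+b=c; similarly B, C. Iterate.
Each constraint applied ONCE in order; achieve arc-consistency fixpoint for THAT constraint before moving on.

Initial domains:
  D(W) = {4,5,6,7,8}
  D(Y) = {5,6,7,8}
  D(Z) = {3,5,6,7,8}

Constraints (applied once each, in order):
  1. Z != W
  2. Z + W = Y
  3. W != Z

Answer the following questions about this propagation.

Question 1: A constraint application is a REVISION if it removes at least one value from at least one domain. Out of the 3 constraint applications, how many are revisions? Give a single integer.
Answer: 1

Derivation:
Constraint 1 (Z != W) on D(Z)={3,5,6,7,8} D(W)={4,5,6,7,8}: no change => not a revision
Constraint 2 (Z + W = Y) on D(Z)={3,5,6,7,8} D(W)={4,5,6,7,8} D(Y)={5,6,7,8}: Z {3,5,6,7,8}->{3}; W {4,5,6,7,8}->{4,5}; Y {5,6,7,8}->{7,8} => REVISION
Constraint 3 (W != Z) on D(W)={4,5} D(Z)={3}: no change => not a revision
Total revisions = 1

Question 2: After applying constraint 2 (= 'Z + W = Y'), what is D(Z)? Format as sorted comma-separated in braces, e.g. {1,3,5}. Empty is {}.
Answer: {3}

Derivation:
Constraint 1 (Z != W) on D(Z)={3,5,6,7,8} D(W)={4,5,6,7,8}: no change
Constraint 2 (Z + W = Y) on D(Z)={3,5,6,7,8} D(W)={4,5,6,7,8} D(Y)={5,6,7,8}: Z {3,5,6,7,8}->{3}; W {4,5,6,7,8}->{4,5}; Y {5,6,7,8}->{7,8}
So after constraint 2: D(Z) = {3}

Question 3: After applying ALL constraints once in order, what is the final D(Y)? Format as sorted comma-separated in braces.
Answer: {7,8}

Derivation:
Constraint 1 (Z != W) on D(Z)={3,5,6,7,8} D(W)={4,5,6,7,8}: no change
Constraint 2 (Z + W = Y) on D(Z)={3,5,6,7,8} D(W)={4,5,6,7,8} D(Y)={5,6,7,8}: Z {3,5,6,7,8}->{3}; W {4,5,6,7,8}->{4,5}; Y {5,6,7,8}->{7,8}
Constraint 3 (W != Z) on D(W)={4,5} D(Z)={3}: no change
So after all 3 constraints: D(Y) = {7,8}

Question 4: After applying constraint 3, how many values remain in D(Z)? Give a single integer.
Constraint 1 (Z != W) on D(Z)={3,5,6,7,8} D(W)={4,5,6,7,8}: no change
Constraint 2 (Z + W = Y) on D(Z)={3,5,6,7,8} D(W)={4,5,6,7,8} D(Y)={5,6,7,8}: Z {3,5,6,7,8}->{3}; W {4,5,6,7,8}->{4,5}; Y {5,6,7,8}->{7,8}
Constraint 3 (W != Z) on D(W)={4,5} D(Z)={3}: no change
So after constraint 3: D(Z)={3}, size = 1

Answer: 1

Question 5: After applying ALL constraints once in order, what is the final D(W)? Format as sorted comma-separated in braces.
Answer: {4,5}

Derivation:
Constraint 1 (Z != W) on D(Z)={3,5,6,7,8} D(W)={4,5,6,7,8}: no change
Constraint 2 (Z + W = Y) on D(Z)={3,5,6,7,8} D(W)={4,5,6,7,8} D(Y)={5,6,7,8}: Z {3,5,6,7,8}->{3}; W {4,5,6,7,8}->{4,5}; Y {5,6,7,8}->{7,8}
Constraint 3 (W != Z) on D(W)={4,5} D(Z)={3}: no change
So after all 3 constraints: D(W) = {4,5}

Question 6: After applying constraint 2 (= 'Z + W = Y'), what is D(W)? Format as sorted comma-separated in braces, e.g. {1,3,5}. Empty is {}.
Answer: {4,5}

Derivation:
Constraint 1 (Z != W) on D(Z)={3,5,6,7,8} D(W)={4,5,6,7,8}: no change
Constraint 2 (Z + W = Y) on D(Z)={3,5,6,7,8} D(W)={4,5,6,7,8} D(Y)={5,6,7,8}: Z {3,5,6,7,8}->{3}; W {4,5,6,7,8}->{4,5}; Y {5,6,7,8}->{7,8}
So after constraint 2: D(W) = {4,5}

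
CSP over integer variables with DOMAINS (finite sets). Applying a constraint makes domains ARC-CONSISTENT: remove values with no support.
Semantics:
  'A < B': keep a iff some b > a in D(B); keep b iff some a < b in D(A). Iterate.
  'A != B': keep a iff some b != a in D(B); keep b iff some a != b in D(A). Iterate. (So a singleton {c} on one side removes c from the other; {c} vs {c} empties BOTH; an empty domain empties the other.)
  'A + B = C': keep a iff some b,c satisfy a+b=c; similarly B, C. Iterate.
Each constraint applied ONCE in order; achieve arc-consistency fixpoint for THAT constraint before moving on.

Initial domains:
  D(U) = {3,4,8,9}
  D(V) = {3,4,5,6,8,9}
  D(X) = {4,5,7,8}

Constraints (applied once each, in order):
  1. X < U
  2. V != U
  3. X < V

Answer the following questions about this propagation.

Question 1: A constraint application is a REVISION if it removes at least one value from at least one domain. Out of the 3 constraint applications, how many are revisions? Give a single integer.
Answer: 2

Derivation:
Constraint 1 (X < U) on D(X)={4,5,7,8} D(U)={3,4,8,9}: U {3,4,8,9}->{8,9} => REVISION
Constraint 2 (V != U) on D(V)={3,4,5,6,8,9} D(U)={8,9}: no change => not a revision
Constraint 3 (X < V) on D(X)={4,5,7,8} D(V)={3,4,5,6,8,9}: V {3,4,5,6,8,9}->{5,6,8,9} => REVISION
Total revisions = 2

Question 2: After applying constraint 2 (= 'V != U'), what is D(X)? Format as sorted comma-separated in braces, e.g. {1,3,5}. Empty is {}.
Constraint 1 (X < U) on D(X)={4,5,7,8} D(U)={3,4,8,9}: U {3,4,8,9}->{8,9}
Constraint 2 (V != U) on D(V)={3,4,5,6,8,9} D(U)={8,9}: no change
So after constraint 2: D(X) = {4,5,7,8}

Answer: {4,5,7,8}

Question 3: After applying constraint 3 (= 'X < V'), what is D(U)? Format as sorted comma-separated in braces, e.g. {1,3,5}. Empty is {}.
Constraint 1 (X < U) on D(X)={4,5,7,8} D(U)={3,4,8,9}: U {3,4,8,9}->{8,9}
Constraint 2 (V != U) on D(V)={3,4,5,6,8,9} D(U)={8,9}: no change
Constraint 3 (X < V) on D(X)={4,5,7,8} D(V)={3,4,5,6,8,9}: V {3,4,5,6,8,9}->{5,6,8,9}
So after constraint 3: D(U) = {8,9}

Answer: {8,9}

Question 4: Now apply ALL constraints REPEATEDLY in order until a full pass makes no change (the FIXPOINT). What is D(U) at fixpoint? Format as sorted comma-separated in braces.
Answer: {8,9}

Derivation:
pass 0 (initial): D(U)={3,4,8,9}
pass 1: U {3,4,8,9}->{8,9}; V {3,4,5,6,8,9}->{5,6,8,9}
pass 2: no change
Fixpoint after 2 passes: D(U) = {8,9}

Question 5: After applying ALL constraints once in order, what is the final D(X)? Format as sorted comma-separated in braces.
Answer: {4,5,7,8}

Derivation:
Constraint 1 (X < U) on D(X)={4,5,7,8} D(U)={3,4,8,9}: U {3,4,8,9}->{8,9}
Constraint 2 (V != U) on D(V)={3,4,5,6,8,9} D(U)={8,9}: no change
Constraint 3 (X < V) on D(X)={4,5,7,8} D(V)={3,4,5,6,8,9}: V {3,4,5,6,8,9}->{5,6,8,9}
So after all 3 constraints: D(X) = {4,5,7,8}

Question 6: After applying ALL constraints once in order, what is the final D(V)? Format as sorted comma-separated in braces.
Constraint 1 (X < U) on D(X)={4,5,7,8} D(U)={3,4,8,9}: U {3,4,8,9}->{8,9}
Constraint 2 (V != U) on D(V)={3,4,5,6,8,9} D(U)={8,9}: no change
Constraint 3 (X < V) on D(X)={4,5,7,8} D(V)={3,4,5,6,8,9}: V {3,4,5,6,8,9}->{5,6,8,9}
So after all 3 constraints: D(V) = {5,6,8,9}

Answer: {5,6,8,9}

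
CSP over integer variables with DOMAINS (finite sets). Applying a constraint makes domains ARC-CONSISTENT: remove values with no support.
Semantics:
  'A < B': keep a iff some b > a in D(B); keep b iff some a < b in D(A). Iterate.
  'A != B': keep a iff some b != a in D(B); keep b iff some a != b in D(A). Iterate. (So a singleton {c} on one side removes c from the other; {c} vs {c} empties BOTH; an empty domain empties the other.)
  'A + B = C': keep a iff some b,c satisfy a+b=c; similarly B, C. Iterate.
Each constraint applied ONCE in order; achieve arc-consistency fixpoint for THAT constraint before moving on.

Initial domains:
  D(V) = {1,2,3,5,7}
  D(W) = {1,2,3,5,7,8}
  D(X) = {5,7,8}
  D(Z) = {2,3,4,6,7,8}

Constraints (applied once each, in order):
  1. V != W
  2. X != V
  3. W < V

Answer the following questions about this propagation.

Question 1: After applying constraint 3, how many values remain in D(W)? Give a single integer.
Constraint 1 (V != W) on D(V)={1,2,3,5,7} D(W)={1,2,3,5,7,8}: no change
Constraint 2 (X != V) on D(X)={5,7,8} D(V)={1,2,3,5,7}: no change
Constraint 3 (W < V) on D(W)={1,2,3,5,7,8} D(V)={1,2,3,5,7}: W {1,2,3,5,7,8}->{1,2,3,5}; V {1,2,3,5,7}->{2,3,5,7}
So after constraint 3: D(W)={1,2,3,5}, size = 4

Answer: 4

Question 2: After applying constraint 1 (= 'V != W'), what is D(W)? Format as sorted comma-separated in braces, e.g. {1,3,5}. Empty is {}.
Constraint 1 (V != W) on D(V)={1,2,3,5,7} D(W)={1,2,3,5,7,8}: no change
So after constraint 1: D(W) = {1,2,3,5,7,8}

Answer: {1,2,3,5,7,8}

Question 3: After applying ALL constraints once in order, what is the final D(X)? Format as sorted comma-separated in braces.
Answer: {5,7,8}

Derivation:
Constraint 1 (V != W) on D(V)={1,2,3,5,7} D(W)={1,2,3,5,7,8}: no change
Constraint 2 (X != V) on D(X)={5,7,8} D(V)={1,2,3,5,7}: no change
Constraint 3 (W < V) on D(W)={1,2,3,5,7,8} D(V)={1,2,3,5,7}: W {1,2,3,5,7,8}->{1,2,3,5}; V {1,2,3,5,7}->{2,3,5,7}
So after all 3 constraints: D(X) = {5,7,8}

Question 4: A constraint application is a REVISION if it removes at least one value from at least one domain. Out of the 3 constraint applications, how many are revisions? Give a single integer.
Answer: 1

Derivation:
Constraint 1 (V != W) on D(V)={1,2,3,5,7} D(W)={1,2,3,5,7,8}: no change => not a revision
Constraint 2 (X != V) on D(X)={5,7,8} D(V)={1,2,3,5,7}: no change => not a revision
Constraint 3 (W < V) on D(W)={1,2,3,5,7,8} D(V)={1,2,3,5,7}: W {1,2,3,5,7,8}->{1,2,3,5}; V {1,2,3,5,7}->{2,3,5,7} => REVISION
Total revisions = 1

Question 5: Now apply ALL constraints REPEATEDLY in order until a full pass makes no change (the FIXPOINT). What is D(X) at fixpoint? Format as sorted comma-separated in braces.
pass 0 (initial): D(X)={5,7,8}
pass 1: V {1,2,3,5,7}->{2,3,5,7}; W {1,2,3,5,7,8}->{1,2,3,5}
pass 2: no change
Fixpoint after 2 passes: D(X) = {5,7,8}

Answer: {5,7,8}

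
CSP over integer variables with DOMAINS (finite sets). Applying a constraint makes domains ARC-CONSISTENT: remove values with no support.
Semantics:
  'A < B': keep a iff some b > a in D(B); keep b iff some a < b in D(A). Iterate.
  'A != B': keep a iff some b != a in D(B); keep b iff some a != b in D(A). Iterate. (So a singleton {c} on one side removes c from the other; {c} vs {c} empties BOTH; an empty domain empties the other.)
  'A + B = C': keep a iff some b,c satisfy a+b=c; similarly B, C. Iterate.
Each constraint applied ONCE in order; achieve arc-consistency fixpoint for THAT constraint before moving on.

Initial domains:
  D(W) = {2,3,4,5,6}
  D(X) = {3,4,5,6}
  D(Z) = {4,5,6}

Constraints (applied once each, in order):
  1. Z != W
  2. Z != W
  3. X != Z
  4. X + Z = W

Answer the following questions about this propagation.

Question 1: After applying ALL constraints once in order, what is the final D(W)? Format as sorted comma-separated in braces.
Answer: {}

Derivation:
Constraint 1 (Z != W) on D(Z)={4,5,6} D(W)={2,3,4,5,6}: no change
Constraint 2 (Z != W) on D(Z)={4,5,6} D(W)={2,3,4,5,6}: no change
Constraint 3 (X != Z) on D(X)={3,4,5,6} D(Z)={4,5,6}: no change
Constraint 4 (X + Z = W) on D(X)={3,4,5,6} D(Z)={4,5,6} D(W)={2,3,4,5,6}: X {3,4,5,6}->{}; Z {4,5,6}->{}; W {2,3,4,5,6}->{}
So after all 4 constraints: D(W) = {}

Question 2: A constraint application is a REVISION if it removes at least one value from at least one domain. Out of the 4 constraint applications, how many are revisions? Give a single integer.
Answer: 1

Derivation:
Constraint 1 (Z != W) on D(Z)={4,5,6} D(W)={2,3,4,5,6}: no change => not a revision
Constraint 2 (Z != W) on D(Z)={4,5,6} D(W)={2,3,4,5,6}: no change => not a revision
Constraint 3 (X != Z) on D(X)={3,4,5,6} D(Z)={4,5,6}: no change => not a revision
Constraint 4 (X + Z = W) on D(X)={3,4,5,6} D(Z)={4,5,6} D(W)={2,3,4,5,6}: X {3,4,5,6}->{}; Z {4,5,6}->{}; W {2,3,4,5,6}->{} => REVISION
Total revisions = 1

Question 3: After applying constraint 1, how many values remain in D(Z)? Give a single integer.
Answer: 3

Derivation:
Constraint 1 (Z != W) on D(Z)={4,5,6} D(W)={2,3,4,5,6}: no change
So after constraint 1: D(Z)={4,5,6}, size = 3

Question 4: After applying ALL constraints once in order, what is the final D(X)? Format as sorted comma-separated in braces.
Constraint 1 (Z != W) on D(Z)={4,5,6} D(W)={2,3,4,5,6}: no change
Constraint 2 (Z != W) on D(Z)={4,5,6} D(W)={2,3,4,5,6}: no change
Constraint 3 (X != Z) on D(X)={3,4,5,6} D(Z)={4,5,6}: no change
Constraint 4 (X + Z = W) on D(X)={3,4,5,6} D(Z)={4,5,6} D(W)={2,3,4,5,6}: X {3,4,5,6}->{}; Z {4,5,6}->{}; W {2,3,4,5,6}->{}
So after all 4 constraints: D(X) = {}

Answer: {}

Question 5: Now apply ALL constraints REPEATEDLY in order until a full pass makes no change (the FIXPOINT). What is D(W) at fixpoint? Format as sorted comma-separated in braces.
pass 0 (initial): D(W)={2,3,4,5,6}
pass 1: W {2,3,4,5,6}->{}; X {3,4,5,6}->{}; Z {4,5,6}->{}
pass 2: no change
Fixpoint after 2 passes: D(W) = {}

Answer: {}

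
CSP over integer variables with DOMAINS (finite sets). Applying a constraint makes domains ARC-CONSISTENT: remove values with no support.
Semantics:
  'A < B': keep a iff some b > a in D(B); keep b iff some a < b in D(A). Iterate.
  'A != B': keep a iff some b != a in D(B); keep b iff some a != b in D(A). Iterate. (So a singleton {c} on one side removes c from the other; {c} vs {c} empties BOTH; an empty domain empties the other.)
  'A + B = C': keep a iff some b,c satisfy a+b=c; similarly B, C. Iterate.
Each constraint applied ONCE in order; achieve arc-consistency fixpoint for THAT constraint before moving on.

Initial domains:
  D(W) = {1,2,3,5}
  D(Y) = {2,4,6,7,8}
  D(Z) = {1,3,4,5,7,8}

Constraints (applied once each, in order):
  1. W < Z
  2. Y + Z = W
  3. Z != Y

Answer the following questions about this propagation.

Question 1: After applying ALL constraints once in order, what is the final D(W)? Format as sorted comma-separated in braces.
Answer: {5}

Derivation:
Constraint 1 (W < Z) on D(W)={1,2,3,5} D(Z)={1,3,4,5,7,8}: Z {1,3,4,5,7,8}->{3,4,5,7,8}
Constraint 2 (Y + Z = W) on D(Y)={2,4,6,7,8} D(Z)={3,4,5,7,8} D(W)={1,2,3,5}: Y {2,4,6,7,8}->{2}; Z {3,4,5,7,8}->{3}; W {1,2,3,5}->{5}
Constraint 3 (Z != Y) on D(Z)={3} D(Y)={2}: no change
So after all 3 constraints: D(W) = {5}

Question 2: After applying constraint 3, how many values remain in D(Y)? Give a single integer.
Constraint 1 (W < Z) on D(W)={1,2,3,5} D(Z)={1,3,4,5,7,8}: Z {1,3,4,5,7,8}->{3,4,5,7,8}
Constraint 2 (Y + Z = W) on D(Y)={2,4,6,7,8} D(Z)={3,4,5,7,8} D(W)={1,2,3,5}: Y {2,4,6,7,8}->{2}; Z {3,4,5,7,8}->{3}; W {1,2,3,5}->{5}
Constraint 3 (Z != Y) on D(Z)={3} D(Y)={2}: no change
So after constraint 3: D(Y)={2}, size = 1

Answer: 1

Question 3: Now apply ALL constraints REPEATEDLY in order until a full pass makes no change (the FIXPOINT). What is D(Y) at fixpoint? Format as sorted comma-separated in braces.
pass 0 (initial): D(Y)={2,4,6,7,8}
pass 1: W {1,2,3,5}->{5}; Y {2,4,6,7,8}->{2}; Z {1,3,4,5,7,8}->{3}
pass 2: W {5}->{}; Y {2}->{}; Z {3}->{}
pass 3: no change
Fixpoint after 3 passes: D(Y) = {}

Answer: {}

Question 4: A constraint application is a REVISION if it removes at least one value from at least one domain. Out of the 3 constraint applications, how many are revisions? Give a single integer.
Answer: 2

Derivation:
Constraint 1 (W < Z) on D(W)={1,2,3,5} D(Z)={1,3,4,5,7,8}: Z {1,3,4,5,7,8}->{3,4,5,7,8} => REVISION
Constraint 2 (Y + Z = W) on D(Y)={2,4,6,7,8} D(Z)={3,4,5,7,8} D(W)={1,2,3,5}: Y {2,4,6,7,8}->{2}; Z {3,4,5,7,8}->{3}; W {1,2,3,5}->{5} => REVISION
Constraint 3 (Z != Y) on D(Z)={3} D(Y)={2}: no change => not a revision
Total revisions = 2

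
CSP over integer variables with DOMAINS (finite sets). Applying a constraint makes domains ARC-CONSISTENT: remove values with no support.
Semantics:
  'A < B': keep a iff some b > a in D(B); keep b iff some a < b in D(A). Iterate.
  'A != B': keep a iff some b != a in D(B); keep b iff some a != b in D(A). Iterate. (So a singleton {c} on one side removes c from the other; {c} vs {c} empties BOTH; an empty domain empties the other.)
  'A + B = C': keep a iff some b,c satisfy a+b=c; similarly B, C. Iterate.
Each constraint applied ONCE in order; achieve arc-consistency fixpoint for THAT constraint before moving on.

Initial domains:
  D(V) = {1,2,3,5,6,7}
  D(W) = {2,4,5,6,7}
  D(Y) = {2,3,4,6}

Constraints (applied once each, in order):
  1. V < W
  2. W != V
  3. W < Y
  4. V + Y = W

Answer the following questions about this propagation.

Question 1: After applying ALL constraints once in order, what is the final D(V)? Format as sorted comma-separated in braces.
Constraint 1 (V < W) on D(V)={1,2,3,5,6,7} D(W)={2,4,5,6,7}: V {1,2,3,5,6,7}->{1,2,3,5,6}
Constraint 2 (W != V) on D(W)={2,4,5,6,7} D(V)={1,2,3,5,6}: no change
Constraint 3 (W < Y) on D(W)={2,4,5,6,7} D(Y)={2,3,4,6}: W {2,4,5,6,7}->{2,4,5}; Y {2,3,4,6}->{3,4,6}
Constraint 4 (V + Y = W) on D(V)={1,2,3,5,6} D(Y)={3,4,6} D(W)={2,4,5}: V {1,2,3,5,6}->{1,2}; Y {3,4,6}->{3,4}; W {2,4,5}->{4,5}
So after all 4 constraints: D(V) = {1,2}

Answer: {1,2}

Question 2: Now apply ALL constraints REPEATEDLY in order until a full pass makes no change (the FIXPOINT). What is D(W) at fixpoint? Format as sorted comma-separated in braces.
Answer: {}

Derivation:
pass 0 (initial): D(W)={2,4,5,6,7}
pass 1: V {1,2,3,5,6,7}->{1,2}; W {2,4,5,6,7}->{4,5}; Y {2,3,4,6}->{3,4}
pass 2: V {1,2}->{}; W {4,5}->{}; Y {3,4}->{}
pass 3: no change
Fixpoint after 3 passes: D(W) = {}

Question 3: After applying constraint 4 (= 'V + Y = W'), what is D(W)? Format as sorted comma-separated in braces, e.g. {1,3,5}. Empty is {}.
Constraint 1 (V < W) on D(V)={1,2,3,5,6,7} D(W)={2,4,5,6,7}: V {1,2,3,5,6,7}->{1,2,3,5,6}
Constraint 2 (W != V) on D(W)={2,4,5,6,7} D(V)={1,2,3,5,6}: no change
Constraint 3 (W < Y) on D(W)={2,4,5,6,7} D(Y)={2,3,4,6}: W {2,4,5,6,7}->{2,4,5}; Y {2,3,4,6}->{3,4,6}
Constraint 4 (V + Y = W) on D(V)={1,2,3,5,6} D(Y)={3,4,6} D(W)={2,4,5}: V {1,2,3,5,6}->{1,2}; Y {3,4,6}->{3,4}; W {2,4,5}->{4,5}
So after constraint 4: D(W) = {4,5}

Answer: {4,5}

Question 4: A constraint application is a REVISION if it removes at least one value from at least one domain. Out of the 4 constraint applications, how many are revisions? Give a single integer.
Constraint 1 (V < W) on D(V)={1,2,3,5,6,7} D(W)={2,4,5,6,7}: V {1,2,3,5,6,7}->{1,2,3,5,6} => REVISION
Constraint 2 (W != V) on D(W)={2,4,5,6,7} D(V)={1,2,3,5,6}: no change => not a revision
Constraint 3 (W < Y) on D(W)={2,4,5,6,7} D(Y)={2,3,4,6}: W {2,4,5,6,7}->{2,4,5}; Y {2,3,4,6}->{3,4,6} => REVISION
Constraint 4 (V + Y = W) on D(V)={1,2,3,5,6} D(Y)={3,4,6} D(W)={2,4,5}: V {1,2,3,5,6}->{1,2}; Y {3,4,6}->{3,4}; W {2,4,5}->{4,5} => REVISION
Total revisions = 3

Answer: 3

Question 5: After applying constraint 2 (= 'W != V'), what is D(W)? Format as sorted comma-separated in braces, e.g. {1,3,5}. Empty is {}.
Answer: {2,4,5,6,7}

Derivation:
Constraint 1 (V < W) on D(V)={1,2,3,5,6,7} D(W)={2,4,5,6,7}: V {1,2,3,5,6,7}->{1,2,3,5,6}
Constraint 2 (W != V) on D(W)={2,4,5,6,7} D(V)={1,2,3,5,6}: no change
So after constraint 2: D(W) = {2,4,5,6,7}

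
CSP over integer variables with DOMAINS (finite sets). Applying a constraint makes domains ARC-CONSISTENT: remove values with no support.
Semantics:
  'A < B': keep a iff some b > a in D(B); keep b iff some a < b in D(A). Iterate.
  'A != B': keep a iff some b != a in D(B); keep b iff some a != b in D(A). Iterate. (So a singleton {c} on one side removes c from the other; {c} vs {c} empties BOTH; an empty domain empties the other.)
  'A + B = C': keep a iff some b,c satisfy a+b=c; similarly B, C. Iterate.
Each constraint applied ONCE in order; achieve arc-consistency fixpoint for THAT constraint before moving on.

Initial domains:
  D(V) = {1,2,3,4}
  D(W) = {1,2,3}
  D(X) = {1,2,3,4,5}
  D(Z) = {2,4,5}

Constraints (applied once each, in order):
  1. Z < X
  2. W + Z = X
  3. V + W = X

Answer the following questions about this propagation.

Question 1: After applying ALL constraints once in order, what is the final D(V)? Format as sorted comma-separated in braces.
Constraint 1 (Z < X) on D(Z)={2,4,5} D(X)={1,2,3,4,5}: Z {2,4,5}->{2,4}; X {1,2,3,4,5}->{3,4,5}
Constraint 2 (W + Z = X) on D(W)={1,2,3} D(Z)={2,4} D(X)={3,4,5}: no change
Constraint 3 (V + W = X) on D(V)={1,2,3,4} D(W)={1,2,3} D(X)={3,4,5}: no change
So after all 3 constraints: D(V) = {1,2,3,4}

Answer: {1,2,3,4}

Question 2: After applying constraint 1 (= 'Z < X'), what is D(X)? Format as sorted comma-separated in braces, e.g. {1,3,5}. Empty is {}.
Answer: {3,4,5}

Derivation:
Constraint 1 (Z < X) on D(Z)={2,4,5} D(X)={1,2,3,4,5}: Z {2,4,5}->{2,4}; X {1,2,3,4,5}->{3,4,5}
So after constraint 1: D(X) = {3,4,5}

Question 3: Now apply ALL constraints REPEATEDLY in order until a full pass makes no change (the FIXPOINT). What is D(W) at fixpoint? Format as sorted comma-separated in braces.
pass 0 (initial): D(W)={1,2,3}
pass 1: X {1,2,3,4,5}->{3,4,5}; Z {2,4,5}->{2,4}
pass 2: no change
Fixpoint after 2 passes: D(W) = {1,2,3}

Answer: {1,2,3}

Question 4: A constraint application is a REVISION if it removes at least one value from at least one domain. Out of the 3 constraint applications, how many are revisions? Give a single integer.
Answer: 1

Derivation:
Constraint 1 (Z < X) on D(Z)={2,4,5} D(X)={1,2,3,4,5}: Z {2,4,5}->{2,4}; X {1,2,3,4,5}->{3,4,5} => REVISION
Constraint 2 (W + Z = X) on D(W)={1,2,3} D(Z)={2,4} D(X)={3,4,5}: no change => not a revision
Constraint 3 (V + W = X) on D(V)={1,2,3,4} D(W)={1,2,3} D(X)={3,4,5}: no change => not a revision
Total revisions = 1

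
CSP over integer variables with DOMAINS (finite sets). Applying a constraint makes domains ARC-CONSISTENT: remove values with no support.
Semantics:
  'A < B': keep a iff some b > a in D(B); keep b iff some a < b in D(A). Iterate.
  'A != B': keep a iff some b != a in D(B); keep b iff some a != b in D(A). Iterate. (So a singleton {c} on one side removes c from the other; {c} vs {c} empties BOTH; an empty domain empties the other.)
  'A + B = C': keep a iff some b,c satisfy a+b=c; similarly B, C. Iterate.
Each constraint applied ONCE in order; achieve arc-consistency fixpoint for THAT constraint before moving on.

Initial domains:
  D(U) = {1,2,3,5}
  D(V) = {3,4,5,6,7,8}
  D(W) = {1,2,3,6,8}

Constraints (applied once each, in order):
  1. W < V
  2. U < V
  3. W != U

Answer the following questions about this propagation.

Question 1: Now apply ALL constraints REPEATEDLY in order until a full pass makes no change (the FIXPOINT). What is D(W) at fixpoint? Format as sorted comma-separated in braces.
pass 0 (initial): D(W)={1,2,3,6,8}
pass 1: W {1,2,3,6,8}->{1,2,3,6}
pass 2: no change
Fixpoint after 2 passes: D(W) = {1,2,3,6}

Answer: {1,2,3,6}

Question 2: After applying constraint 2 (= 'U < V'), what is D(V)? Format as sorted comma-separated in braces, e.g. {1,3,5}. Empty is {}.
Answer: {3,4,5,6,7,8}

Derivation:
Constraint 1 (W < V) on D(W)={1,2,3,6,8} D(V)={3,4,5,6,7,8}: W {1,2,3,6,8}->{1,2,3,6}
Constraint 2 (U < V) on D(U)={1,2,3,5} D(V)={3,4,5,6,7,8}: no change
So after constraint 2: D(V) = {3,4,5,6,7,8}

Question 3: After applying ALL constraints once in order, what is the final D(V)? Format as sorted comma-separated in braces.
Constraint 1 (W < V) on D(W)={1,2,3,6,8} D(V)={3,4,5,6,7,8}: W {1,2,3,6,8}->{1,2,3,6}
Constraint 2 (U < V) on D(U)={1,2,3,5} D(V)={3,4,5,6,7,8}: no change
Constraint 3 (W != U) on D(W)={1,2,3,6} D(U)={1,2,3,5}: no change
So after all 3 constraints: D(V) = {3,4,5,6,7,8}

Answer: {3,4,5,6,7,8}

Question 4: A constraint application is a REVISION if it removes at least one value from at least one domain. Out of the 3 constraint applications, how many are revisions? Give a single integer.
Answer: 1

Derivation:
Constraint 1 (W < V) on D(W)={1,2,3,6,8} D(V)={3,4,5,6,7,8}: W {1,2,3,6,8}->{1,2,3,6} => REVISION
Constraint 2 (U < V) on D(U)={1,2,3,5} D(V)={3,4,5,6,7,8}: no change => not a revision
Constraint 3 (W != U) on D(W)={1,2,3,6} D(U)={1,2,3,5}: no change => not a revision
Total revisions = 1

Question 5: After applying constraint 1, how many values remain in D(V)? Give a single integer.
Answer: 6

Derivation:
Constraint 1 (W < V) on D(W)={1,2,3,6,8} D(V)={3,4,5,6,7,8}: W {1,2,3,6,8}->{1,2,3,6}
So after constraint 1: D(V)={3,4,5,6,7,8}, size = 6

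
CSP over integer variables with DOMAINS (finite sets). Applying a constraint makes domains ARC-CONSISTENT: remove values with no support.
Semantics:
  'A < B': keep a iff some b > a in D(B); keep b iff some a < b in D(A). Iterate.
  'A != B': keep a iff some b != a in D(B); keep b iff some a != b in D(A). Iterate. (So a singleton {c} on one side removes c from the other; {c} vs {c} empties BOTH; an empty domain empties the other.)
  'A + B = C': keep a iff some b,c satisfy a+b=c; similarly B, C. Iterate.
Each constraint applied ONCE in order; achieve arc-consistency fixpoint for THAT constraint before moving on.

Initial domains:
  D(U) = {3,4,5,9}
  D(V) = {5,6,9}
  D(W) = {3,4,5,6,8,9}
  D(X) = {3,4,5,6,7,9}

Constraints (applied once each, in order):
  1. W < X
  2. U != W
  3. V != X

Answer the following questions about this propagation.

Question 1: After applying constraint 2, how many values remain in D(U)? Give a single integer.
Constraint 1 (W < X) on D(W)={3,4,5,6,8,9} D(X)={3,4,5,6,7,9}: W {3,4,5,6,8,9}->{3,4,5,6,8}; X {3,4,5,6,7,9}->{4,5,6,7,9}
Constraint 2 (U != W) on D(U)={3,4,5,9} D(W)={3,4,5,6,8}: no change
So after constraint 2: D(U)={3,4,5,9}, size = 4

Answer: 4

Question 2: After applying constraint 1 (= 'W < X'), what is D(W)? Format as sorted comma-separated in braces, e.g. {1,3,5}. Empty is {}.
Constraint 1 (W < X) on D(W)={3,4,5,6,8,9} D(X)={3,4,5,6,7,9}: W {3,4,5,6,8,9}->{3,4,5,6,8}; X {3,4,5,6,7,9}->{4,5,6,7,9}
So after constraint 1: D(W) = {3,4,5,6,8}

Answer: {3,4,5,6,8}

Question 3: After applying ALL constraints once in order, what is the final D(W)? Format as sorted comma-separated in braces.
Answer: {3,4,5,6,8}

Derivation:
Constraint 1 (W < X) on D(W)={3,4,5,6,8,9} D(X)={3,4,5,6,7,9}: W {3,4,5,6,8,9}->{3,4,5,6,8}; X {3,4,5,6,7,9}->{4,5,6,7,9}
Constraint 2 (U != W) on D(U)={3,4,5,9} D(W)={3,4,5,6,8}: no change
Constraint 3 (V != X) on D(V)={5,6,9} D(X)={4,5,6,7,9}: no change
So after all 3 constraints: D(W) = {3,4,5,6,8}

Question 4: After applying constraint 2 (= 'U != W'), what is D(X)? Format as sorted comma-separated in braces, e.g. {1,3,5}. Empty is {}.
Answer: {4,5,6,7,9}

Derivation:
Constraint 1 (W < X) on D(W)={3,4,5,6,8,9} D(X)={3,4,5,6,7,9}: W {3,4,5,6,8,9}->{3,4,5,6,8}; X {3,4,5,6,7,9}->{4,5,6,7,9}
Constraint 2 (U != W) on D(U)={3,4,5,9} D(W)={3,4,5,6,8}: no change
So after constraint 2: D(X) = {4,5,6,7,9}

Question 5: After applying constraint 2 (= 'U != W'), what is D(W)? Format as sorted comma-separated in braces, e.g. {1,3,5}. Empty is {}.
Constraint 1 (W < X) on D(W)={3,4,5,6,8,9} D(X)={3,4,5,6,7,9}: W {3,4,5,6,8,9}->{3,4,5,6,8}; X {3,4,5,6,7,9}->{4,5,6,7,9}
Constraint 2 (U != W) on D(U)={3,4,5,9} D(W)={3,4,5,6,8}: no change
So after constraint 2: D(W) = {3,4,5,6,8}

Answer: {3,4,5,6,8}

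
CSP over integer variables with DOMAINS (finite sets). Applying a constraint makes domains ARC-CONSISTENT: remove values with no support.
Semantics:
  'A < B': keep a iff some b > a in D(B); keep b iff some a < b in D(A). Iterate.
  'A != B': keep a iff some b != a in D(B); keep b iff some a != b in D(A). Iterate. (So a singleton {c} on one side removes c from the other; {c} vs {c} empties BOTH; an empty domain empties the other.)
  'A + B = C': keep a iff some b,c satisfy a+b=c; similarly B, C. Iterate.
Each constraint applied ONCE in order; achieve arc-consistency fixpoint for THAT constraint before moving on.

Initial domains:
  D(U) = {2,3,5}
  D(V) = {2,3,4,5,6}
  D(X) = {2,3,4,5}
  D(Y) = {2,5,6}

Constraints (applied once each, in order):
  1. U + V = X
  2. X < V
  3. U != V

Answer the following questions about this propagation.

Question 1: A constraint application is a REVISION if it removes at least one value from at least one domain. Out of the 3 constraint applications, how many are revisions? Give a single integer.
Constraint 1 (U + V = X) on D(U)={2,3,5} D(V)={2,3,4,5,6} D(X)={2,3,4,5}: U {2,3,5}->{2,3}; V {2,3,4,5,6}->{2,3}; X {2,3,4,5}->{4,5} => REVISION
Constraint 2 (X < V) on D(X)={4,5} D(V)={2,3}: X {4,5}->{}; V {2,3}->{} => REVISION
Constraint 3 (U != V) on D(U)={2,3} D(V)={}: U {2,3}->{} => REVISION
Total revisions = 3

Answer: 3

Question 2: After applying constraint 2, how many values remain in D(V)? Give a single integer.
Constraint 1 (U + V = X) on D(U)={2,3,5} D(V)={2,3,4,5,6} D(X)={2,3,4,5}: U {2,3,5}->{2,3}; V {2,3,4,5,6}->{2,3}; X {2,3,4,5}->{4,5}
Constraint 2 (X < V) on D(X)={4,5} D(V)={2,3}: X {4,5}->{}; V {2,3}->{}
So after constraint 2: D(V)={}, size = 0

Answer: 0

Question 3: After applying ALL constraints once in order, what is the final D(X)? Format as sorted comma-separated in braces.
Constraint 1 (U + V = X) on D(U)={2,3,5} D(V)={2,3,4,5,6} D(X)={2,3,4,5}: U {2,3,5}->{2,3}; V {2,3,4,5,6}->{2,3}; X {2,3,4,5}->{4,5}
Constraint 2 (X < V) on D(X)={4,5} D(V)={2,3}: X {4,5}->{}; V {2,3}->{}
Constraint 3 (U != V) on D(U)={2,3} D(V)={}: U {2,3}->{}
So after all 3 constraints: D(X) = {}

Answer: {}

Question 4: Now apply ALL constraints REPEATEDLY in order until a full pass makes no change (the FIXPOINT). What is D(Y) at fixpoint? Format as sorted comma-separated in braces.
Answer: {2,5,6}

Derivation:
pass 0 (initial): D(Y)={2,5,6}
pass 1: U {2,3,5}->{}; V {2,3,4,5,6}->{}; X {2,3,4,5}->{}
pass 2: no change
Fixpoint after 2 passes: D(Y) = {2,5,6}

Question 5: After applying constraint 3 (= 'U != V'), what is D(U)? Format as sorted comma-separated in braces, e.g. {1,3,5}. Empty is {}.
Answer: {}

Derivation:
Constraint 1 (U + V = X) on D(U)={2,3,5} D(V)={2,3,4,5,6} D(X)={2,3,4,5}: U {2,3,5}->{2,3}; V {2,3,4,5,6}->{2,3}; X {2,3,4,5}->{4,5}
Constraint 2 (X < V) on D(X)={4,5} D(V)={2,3}: X {4,5}->{}; V {2,3}->{}
Constraint 3 (U != V) on D(U)={2,3} D(V)={}: U {2,3}->{}
So after constraint 3: D(U) = {}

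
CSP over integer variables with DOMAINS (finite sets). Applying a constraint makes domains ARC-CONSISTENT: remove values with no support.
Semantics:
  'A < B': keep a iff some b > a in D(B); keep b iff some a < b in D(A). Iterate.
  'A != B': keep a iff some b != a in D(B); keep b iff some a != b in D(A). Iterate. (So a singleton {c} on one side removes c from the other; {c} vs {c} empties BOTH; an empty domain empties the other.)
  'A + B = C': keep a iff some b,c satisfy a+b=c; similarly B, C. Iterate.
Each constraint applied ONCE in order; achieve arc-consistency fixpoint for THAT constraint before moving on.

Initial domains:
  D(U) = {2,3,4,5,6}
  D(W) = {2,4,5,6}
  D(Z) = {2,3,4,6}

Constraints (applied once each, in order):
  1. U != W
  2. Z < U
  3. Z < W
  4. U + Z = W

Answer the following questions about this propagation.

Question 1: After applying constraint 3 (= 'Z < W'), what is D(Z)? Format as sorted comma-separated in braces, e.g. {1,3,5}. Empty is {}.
Constraint 1 (U != W) on D(U)={2,3,4,5,6} D(W)={2,4,5,6}: no change
Constraint 2 (Z < U) on D(Z)={2,3,4,6} D(U)={2,3,4,5,6}: Z {2,3,4,6}->{2,3,4}; U {2,3,4,5,6}->{3,4,5,6}
Constraint 3 (Z < W) on D(Z)={2,3,4} D(W)={2,4,5,6}: W {2,4,5,6}->{4,5,6}
So after constraint 3: D(Z) = {2,3,4}

Answer: {2,3,4}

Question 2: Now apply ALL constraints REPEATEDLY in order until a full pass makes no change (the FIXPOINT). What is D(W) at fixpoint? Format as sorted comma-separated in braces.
Answer: {5,6}

Derivation:
pass 0 (initial): D(W)={2,4,5,6}
pass 1: U {2,3,4,5,6}->{3,4}; W {2,4,5,6}->{5,6}; Z {2,3,4,6}->{2,3}
pass 2: no change
Fixpoint after 2 passes: D(W) = {5,6}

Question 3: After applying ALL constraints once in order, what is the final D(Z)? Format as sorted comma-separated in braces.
Answer: {2,3}

Derivation:
Constraint 1 (U != W) on D(U)={2,3,4,5,6} D(W)={2,4,5,6}: no change
Constraint 2 (Z < U) on D(Z)={2,3,4,6} D(U)={2,3,4,5,6}: Z {2,3,4,6}->{2,3,4}; U {2,3,4,5,6}->{3,4,5,6}
Constraint 3 (Z < W) on D(Z)={2,3,4} D(W)={2,4,5,6}: W {2,4,5,6}->{4,5,6}
Constraint 4 (U + Z = W) on D(U)={3,4,5,6} D(Z)={2,3,4} D(W)={4,5,6}: U {3,4,5,6}->{3,4}; Z {2,3,4}->{2,3}; W {4,5,6}->{5,6}
So after all 4 constraints: D(Z) = {2,3}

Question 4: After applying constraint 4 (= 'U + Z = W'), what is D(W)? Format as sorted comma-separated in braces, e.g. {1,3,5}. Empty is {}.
Constraint 1 (U != W) on D(U)={2,3,4,5,6} D(W)={2,4,5,6}: no change
Constraint 2 (Z < U) on D(Z)={2,3,4,6} D(U)={2,3,4,5,6}: Z {2,3,4,6}->{2,3,4}; U {2,3,4,5,6}->{3,4,5,6}
Constraint 3 (Z < W) on D(Z)={2,3,4} D(W)={2,4,5,6}: W {2,4,5,6}->{4,5,6}
Constraint 4 (U + Z = W) on D(U)={3,4,5,6} D(Z)={2,3,4} D(W)={4,5,6}: U {3,4,5,6}->{3,4}; Z {2,3,4}->{2,3}; W {4,5,6}->{5,6}
So after constraint 4: D(W) = {5,6}

Answer: {5,6}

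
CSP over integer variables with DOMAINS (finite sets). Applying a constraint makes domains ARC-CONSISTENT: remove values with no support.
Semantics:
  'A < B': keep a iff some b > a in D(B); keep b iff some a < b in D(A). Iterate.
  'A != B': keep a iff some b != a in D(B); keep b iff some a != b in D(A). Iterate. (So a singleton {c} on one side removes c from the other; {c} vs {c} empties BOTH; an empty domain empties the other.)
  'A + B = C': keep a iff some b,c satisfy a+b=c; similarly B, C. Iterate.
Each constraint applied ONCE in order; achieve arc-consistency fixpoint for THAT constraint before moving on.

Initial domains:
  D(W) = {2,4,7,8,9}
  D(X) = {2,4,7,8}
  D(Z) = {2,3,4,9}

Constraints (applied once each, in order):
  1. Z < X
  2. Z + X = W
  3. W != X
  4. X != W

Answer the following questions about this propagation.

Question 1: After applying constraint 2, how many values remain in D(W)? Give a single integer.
Constraint 1 (Z < X) on D(Z)={2,3,4,9} D(X)={2,4,7,8}: Z {2,3,4,9}->{2,3,4}; X {2,4,7,8}->{4,7,8}
Constraint 2 (Z + X = W) on D(Z)={2,3,4} D(X)={4,7,8} D(W)={2,4,7,8,9}: X {4,7,8}->{4,7}; W {2,4,7,8,9}->{7,8,9}
So after constraint 2: D(W)={7,8,9}, size = 3

Answer: 3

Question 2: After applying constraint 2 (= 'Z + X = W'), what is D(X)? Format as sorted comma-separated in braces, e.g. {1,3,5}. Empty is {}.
Answer: {4,7}

Derivation:
Constraint 1 (Z < X) on D(Z)={2,3,4,9} D(X)={2,4,7,8}: Z {2,3,4,9}->{2,3,4}; X {2,4,7,8}->{4,7,8}
Constraint 2 (Z + X = W) on D(Z)={2,3,4} D(X)={4,7,8} D(W)={2,4,7,8,9}: X {4,7,8}->{4,7}; W {2,4,7,8,9}->{7,8,9}
So after constraint 2: D(X) = {4,7}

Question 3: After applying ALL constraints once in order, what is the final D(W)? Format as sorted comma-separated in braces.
Constraint 1 (Z < X) on D(Z)={2,3,4,9} D(X)={2,4,7,8}: Z {2,3,4,9}->{2,3,4}; X {2,4,7,8}->{4,7,8}
Constraint 2 (Z + X = W) on D(Z)={2,3,4} D(X)={4,7,8} D(W)={2,4,7,8,9}: X {4,7,8}->{4,7}; W {2,4,7,8,9}->{7,8,9}
Constraint 3 (W != X) on D(W)={7,8,9} D(X)={4,7}: no change
Constraint 4 (X != W) on D(X)={4,7} D(W)={7,8,9}: no change
So after all 4 constraints: D(W) = {7,8,9}

Answer: {7,8,9}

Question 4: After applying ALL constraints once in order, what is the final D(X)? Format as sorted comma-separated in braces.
Constraint 1 (Z < X) on D(Z)={2,3,4,9} D(X)={2,4,7,8}: Z {2,3,4,9}->{2,3,4}; X {2,4,7,8}->{4,7,8}
Constraint 2 (Z + X = W) on D(Z)={2,3,4} D(X)={4,7,8} D(W)={2,4,7,8,9}: X {4,7,8}->{4,7}; W {2,4,7,8,9}->{7,8,9}
Constraint 3 (W != X) on D(W)={7,8,9} D(X)={4,7}: no change
Constraint 4 (X != W) on D(X)={4,7} D(W)={7,8,9}: no change
So after all 4 constraints: D(X) = {4,7}

Answer: {4,7}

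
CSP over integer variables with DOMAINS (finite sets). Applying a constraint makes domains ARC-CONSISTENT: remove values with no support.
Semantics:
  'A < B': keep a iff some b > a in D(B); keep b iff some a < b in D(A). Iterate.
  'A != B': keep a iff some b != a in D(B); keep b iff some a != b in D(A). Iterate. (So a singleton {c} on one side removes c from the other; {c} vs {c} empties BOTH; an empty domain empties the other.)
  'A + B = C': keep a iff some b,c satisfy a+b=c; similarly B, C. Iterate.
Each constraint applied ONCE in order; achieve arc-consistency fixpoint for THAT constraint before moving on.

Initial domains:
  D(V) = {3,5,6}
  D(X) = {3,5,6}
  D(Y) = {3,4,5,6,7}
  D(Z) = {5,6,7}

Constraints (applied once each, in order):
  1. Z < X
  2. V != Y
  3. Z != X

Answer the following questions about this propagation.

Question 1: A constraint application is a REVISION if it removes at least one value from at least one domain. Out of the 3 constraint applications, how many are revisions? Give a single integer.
Constraint 1 (Z < X) on D(Z)={5,6,7} D(X)={3,5,6}: Z {5,6,7}->{5}; X {3,5,6}->{6} => REVISION
Constraint 2 (V != Y) on D(V)={3,5,6} D(Y)={3,4,5,6,7}: no change => not a revision
Constraint 3 (Z != X) on D(Z)={5} D(X)={6}: no change => not a revision
Total revisions = 1

Answer: 1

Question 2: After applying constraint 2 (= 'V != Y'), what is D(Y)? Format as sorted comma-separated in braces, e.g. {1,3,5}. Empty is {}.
Constraint 1 (Z < X) on D(Z)={5,6,7} D(X)={3,5,6}: Z {5,6,7}->{5}; X {3,5,6}->{6}
Constraint 2 (V != Y) on D(V)={3,5,6} D(Y)={3,4,5,6,7}: no change
So after constraint 2: D(Y) = {3,4,5,6,7}

Answer: {3,4,5,6,7}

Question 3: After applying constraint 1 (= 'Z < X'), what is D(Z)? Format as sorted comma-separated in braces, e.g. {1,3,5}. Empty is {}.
Constraint 1 (Z < X) on D(Z)={5,6,7} D(X)={3,5,6}: Z {5,6,7}->{5}; X {3,5,6}->{6}
So after constraint 1: D(Z) = {5}

Answer: {5}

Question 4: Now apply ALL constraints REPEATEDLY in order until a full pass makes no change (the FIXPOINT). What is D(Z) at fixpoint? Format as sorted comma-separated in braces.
Answer: {5}

Derivation:
pass 0 (initial): D(Z)={5,6,7}
pass 1: X {3,5,6}->{6}; Z {5,6,7}->{5}
pass 2: no change
Fixpoint after 2 passes: D(Z) = {5}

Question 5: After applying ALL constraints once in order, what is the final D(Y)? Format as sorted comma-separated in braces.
Constraint 1 (Z < X) on D(Z)={5,6,7} D(X)={3,5,6}: Z {5,6,7}->{5}; X {3,5,6}->{6}
Constraint 2 (V != Y) on D(V)={3,5,6} D(Y)={3,4,5,6,7}: no change
Constraint 3 (Z != X) on D(Z)={5} D(X)={6}: no change
So after all 3 constraints: D(Y) = {3,4,5,6,7}

Answer: {3,4,5,6,7}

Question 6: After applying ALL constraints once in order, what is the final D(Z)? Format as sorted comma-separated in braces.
Constraint 1 (Z < X) on D(Z)={5,6,7} D(X)={3,5,6}: Z {5,6,7}->{5}; X {3,5,6}->{6}
Constraint 2 (V != Y) on D(V)={3,5,6} D(Y)={3,4,5,6,7}: no change
Constraint 3 (Z != X) on D(Z)={5} D(X)={6}: no change
So after all 3 constraints: D(Z) = {5}

Answer: {5}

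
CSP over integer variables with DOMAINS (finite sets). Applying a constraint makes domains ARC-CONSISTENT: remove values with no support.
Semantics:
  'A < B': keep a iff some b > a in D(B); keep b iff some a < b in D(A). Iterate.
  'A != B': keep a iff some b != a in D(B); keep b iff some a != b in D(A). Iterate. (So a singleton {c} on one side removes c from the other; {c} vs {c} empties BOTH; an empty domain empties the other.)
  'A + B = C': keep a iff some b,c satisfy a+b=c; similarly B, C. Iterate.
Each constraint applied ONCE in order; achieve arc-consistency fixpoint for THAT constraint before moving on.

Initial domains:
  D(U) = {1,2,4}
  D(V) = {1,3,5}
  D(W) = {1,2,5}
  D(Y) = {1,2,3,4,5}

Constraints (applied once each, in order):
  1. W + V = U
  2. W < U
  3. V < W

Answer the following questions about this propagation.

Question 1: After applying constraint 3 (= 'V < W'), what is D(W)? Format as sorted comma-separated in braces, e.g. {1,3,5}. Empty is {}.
Constraint 1 (W + V = U) on D(W)={1,2,5} D(V)={1,3,5} D(U)={1,2,4}: W {1,2,5}->{1}; V {1,3,5}->{1,3}; U {1,2,4}->{2,4}
Constraint 2 (W < U) on D(W)={1} D(U)={2,4}: no change
Constraint 3 (V < W) on D(V)={1,3} D(W)={1}: V {1,3}->{}; W {1}->{}
So after constraint 3: D(W) = {}

Answer: {}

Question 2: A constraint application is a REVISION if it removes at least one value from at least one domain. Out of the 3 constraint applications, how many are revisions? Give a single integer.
Answer: 2

Derivation:
Constraint 1 (W + V = U) on D(W)={1,2,5} D(V)={1,3,5} D(U)={1,2,4}: W {1,2,5}->{1}; V {1,3,5}->{1,3}; U {1,2,4}->{2,4} => REVISION
Constraint 2 (W < U) on D(W)={1} D(U)={2,4}: no change => not a revision
Constraint 3 (V < W) on D(V)={1,3} D(W)={1}: V {1,3}->{}; W {1}->{} => REVISION
Total revisions = 2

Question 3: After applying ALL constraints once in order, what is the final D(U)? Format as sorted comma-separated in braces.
Constraint 1 (W + V = U) on D(W)={1,2,5} D(V)={1,3,5} D(U)={1,2,4}: W {1,2,5}->{1}; V {1,3,5}->{1,3}; U {1,2,4}->{2,4}
Constraint 2 (W < U) on D(W)={1} D(U)={2,4}: no change
Constraint 3 (V < W) on D(V)={1,3} D(W)={1}: V {1,3}->{}; W {1}->{}
So after all 3 constraints: D(U) = {2,4}

Answer: {2,4}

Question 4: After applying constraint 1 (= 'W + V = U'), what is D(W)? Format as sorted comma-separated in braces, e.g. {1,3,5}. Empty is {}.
Constraint 1 (W + V = U) on D(W)={1,2,5} D(V)={1,3,5} D(U)={1,2,4}: W {1,2,5}->{1}; V {1,3,5}->{1,3}; U {1,2,4}->{2,4}
So after constraint 1: D(W) = {1}

Answer: {1}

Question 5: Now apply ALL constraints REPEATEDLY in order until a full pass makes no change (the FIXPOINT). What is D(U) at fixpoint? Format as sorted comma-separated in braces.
Answer: {}

Derivation:
pass 0 (initial): D(U)={1,2,4}
pass 1: U {1,2,4}->{2,4}; V {1,3,5}->{}; W {1,2,5}->{}
pass 2: U {2,4}->{}
pass 3: no change
Fixpoint after 3 passes: D(U) = {}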